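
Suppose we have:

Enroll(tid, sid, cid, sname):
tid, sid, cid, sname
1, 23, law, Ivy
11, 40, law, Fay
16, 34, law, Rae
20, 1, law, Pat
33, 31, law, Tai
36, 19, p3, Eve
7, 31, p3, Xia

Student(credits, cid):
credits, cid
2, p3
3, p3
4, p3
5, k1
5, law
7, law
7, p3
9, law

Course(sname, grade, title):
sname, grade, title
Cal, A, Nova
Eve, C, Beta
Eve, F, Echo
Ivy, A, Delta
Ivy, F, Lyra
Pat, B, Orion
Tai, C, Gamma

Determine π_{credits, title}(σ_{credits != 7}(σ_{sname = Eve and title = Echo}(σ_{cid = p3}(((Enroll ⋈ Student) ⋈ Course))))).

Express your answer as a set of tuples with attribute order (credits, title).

{(2, Echo), (3, Echo), (4, Echo)}

Joining Enroll and Student on cid yields {(1, 23, law, Ivy, 5), (1, 23, law, Ivy, 7), (1, 23, law, Ivy, 9), (11, 40, law, Fay, 5), (11, 40, law, Fay, 7), (11, 40, law, Fay, 9), (16, 34, law, Rae, 5), (16, 34, law, Rae, 7), (16, 34, law, Rae, 9), (20, 1, law, Pat, 5), (20, 1, law, Pat, 7), (20, 1, law, Pat, 9), (33, 31, law, Tai, 5), (33, 31, law, Tai, 7), (33, 31, law, Tai, 9), (36, 19, p3, Eve, 2), (36, 19, p3, Eve, 3), (36, 19, p3, Eve, 4), (36, 19, p3, Eve, 7), (7, 31, p3, Xia, 2), (7, 31, p3, Xia, 3), (7, 31, p3, Xia, 4), (7, 31, p3, Xia, 7)}.
Joining (Enroll ⋈ Student) and Course on sname yields {(1, 23, law, Ivy, 5, A, Delta), (1, 23, law, Ivy, 5, F, Lyra), (1, 23, law, Ivy, 7, A, Delta), (1, 23, law, Ivy, 7, F, Lyra), (1, 23, law, Ivy, 9, A, Delta), (1, 23, law, Ivy, 9, F, Lyra), (20, 1, law, Pat, 5, B, Orion), (20, 1, law, Pat, 7, B, Orion), (20, 1, law, Pat, 9, B, Orion), (33, 31, law, Tai, 5, C, Gamma), (33, 31, law, Tai, 7, C, Gamma), (33, 31, law, Tai, 9, C, Gamma), (36, 19, p3, Eve, 2, C, Beta), (36, 19, p3, Eve, 2, F, Echo), (36, 19, p3, Eve, 3, C, Beta), (36, 19, p3, Eve, 3, F, Echo), (36, 19, p3, Eve, 4, C, Beta), (36, 19, p3, Eve, 4, F, Echo), (36, 19, p3, Eve, 7, C, Beta), (36, 19, p3, Eve, 7, F, Echo)}.
σ[cid = p3]: keep tuples satisfying cid = p3 → {(36, 19, p3, Eve, 2, C, Beta), (36, 19, p3, Eve, 2, F, Echo), (36, 19, p3, Eve, 3, C, Beta), (36, 19, p3, Eve, 3, F, Echo), (36, 19, p3, Eve, 4, C, Beta), (36, 19, p3, Eve, 4, F, Echo), (36, 19, p3, Eve, 7, C, Beta), (36, 19, p3, Eve, 7, F, Echo)}
σ[sname = Eve and title = Echo]: keep tuples satisfying sname = Eve and title = Echo → {(36, 19, p3, Eve, 2, F, Echo), (36, 19, p3, Eve, 3, F, Echo), (36, 19, p3, Eve, 4, F, Echo), (36, 19, p3, Eve, 7, F, Echo)}
σ[credits != 7]: keep tuples satisfying credits != 7 → {(36, 19, p3, Eve, 2, F, Echo), (36, 19, p3, Eve, 3, F, Echo), (36, 19, p3, Eve, 4, F, Echo)}
π_{credits, title} gives {(2, Echo), (3, Echo), (4, Echo)}.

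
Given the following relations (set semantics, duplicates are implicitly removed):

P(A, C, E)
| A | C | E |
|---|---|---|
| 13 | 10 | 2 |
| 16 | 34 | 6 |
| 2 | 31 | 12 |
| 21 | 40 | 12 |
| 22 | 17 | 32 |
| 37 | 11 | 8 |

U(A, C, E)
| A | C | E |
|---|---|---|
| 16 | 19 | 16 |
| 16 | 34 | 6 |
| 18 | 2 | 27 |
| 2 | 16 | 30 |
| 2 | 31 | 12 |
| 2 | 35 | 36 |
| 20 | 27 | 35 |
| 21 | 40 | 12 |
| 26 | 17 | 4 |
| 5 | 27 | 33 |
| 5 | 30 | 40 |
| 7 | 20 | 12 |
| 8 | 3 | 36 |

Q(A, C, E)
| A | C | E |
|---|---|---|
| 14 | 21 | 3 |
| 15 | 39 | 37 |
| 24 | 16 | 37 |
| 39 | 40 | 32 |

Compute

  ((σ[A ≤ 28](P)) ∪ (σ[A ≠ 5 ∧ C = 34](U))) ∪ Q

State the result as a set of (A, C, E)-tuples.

{(13, 10, 2), (14, 21, 3), (15, 39, 37), (16, 34, 6), (2, 31, 12), (21, 40, 12), (22, 17, 32), (24, 16, 37), (39, 40, 32)}

σ[A ≤ 28]: keep tuples satisfying A ≤ 28 → {(13, 10, 2), (16, 34, 6), (2, 31, 12), (21, 40, 12), (22, 17, 32)}
σ[A ≠ 5 ∧ C = 34]: keep tuples satisfying A ≠ 5 ∧ C = 34 → {(16, 34, 6)}
Set union of the two operands is {(13, 10, 2), (16, 34, 6), (2, 31, 12), (21, 40, 12), (22, 17, 32)}.
Set union of the two operands is {(13, 10, 2), (14, 21, 3), (15, 39, 37), (16, 34, 6), (2, 31, 12), (21, 40, 12), (22, 17, 32), (24, 16, 37), (39, 40, 32)}.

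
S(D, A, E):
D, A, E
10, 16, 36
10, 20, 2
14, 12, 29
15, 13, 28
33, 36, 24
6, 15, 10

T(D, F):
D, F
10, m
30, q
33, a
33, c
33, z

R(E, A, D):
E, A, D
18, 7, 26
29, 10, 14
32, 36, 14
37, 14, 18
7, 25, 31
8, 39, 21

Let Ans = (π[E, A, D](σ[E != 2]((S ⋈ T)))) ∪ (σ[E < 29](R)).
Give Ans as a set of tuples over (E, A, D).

Joining S and T on D yields {(10, 16, 36, m), (10, 20, 2, m), (33, 36, 24, a), (33, 36, 24, c), (33, 36, 24, z)}.
Apply σ_{E != 2}; surviving tuples: {(10, 16, 36, m), (33, 36, 24, a), (33, 36, 24, c), (33, 36, 24, z)}
Keep only column(s) E, A, D (2 duplicate(s) eliminated): {(24, 36, 33), (36, 16, 10)}
Apply σ_{E < 29}; surviving tuples: {(18, 7, 26), (7, 25, 31), (8, 39, 21)}
Set union of the two operands is {(18, 7, 26), (24, 36, 33), (36, 16, 10), (7, 25, 31), (8, 39, 21)}.

{(18, 7, 26), (24, 36, 33), (36, 16, 10), (7, 25, 31), (8, 39, 21)}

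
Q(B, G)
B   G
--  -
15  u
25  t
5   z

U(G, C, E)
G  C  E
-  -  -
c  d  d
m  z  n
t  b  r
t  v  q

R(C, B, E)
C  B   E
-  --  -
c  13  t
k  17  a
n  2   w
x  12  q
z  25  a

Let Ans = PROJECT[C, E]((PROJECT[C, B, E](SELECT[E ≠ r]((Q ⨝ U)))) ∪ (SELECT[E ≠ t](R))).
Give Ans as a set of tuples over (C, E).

Natural join on G: {(25, t, b, r), (25, t, v, q)}
Apply σ_{E ≠ r}; surviving tuples: {(25, t, v, q)}
Projecting to C, B, E: {(v, 25, q)}
Apply σ_{E ≠ t}; surviving tuples: {(k, 17, a), (n, 2, w), (x, 12, q), (z, 25, a)}
Union: {(v, 25, q)} with {(k, 17, a), (n, 2, w), (x, 12, q), (z, 25, a)} → {(k, 17, a), (n, 2, w), (v, 25, q), (x, 12, q), (z, 25, a)}
Projecting to C, E: {(k, a), (n, w), (v, q), (x, q), (z, a)}

{(k, a), (n, w), (v, q), (x, q), (z, a)}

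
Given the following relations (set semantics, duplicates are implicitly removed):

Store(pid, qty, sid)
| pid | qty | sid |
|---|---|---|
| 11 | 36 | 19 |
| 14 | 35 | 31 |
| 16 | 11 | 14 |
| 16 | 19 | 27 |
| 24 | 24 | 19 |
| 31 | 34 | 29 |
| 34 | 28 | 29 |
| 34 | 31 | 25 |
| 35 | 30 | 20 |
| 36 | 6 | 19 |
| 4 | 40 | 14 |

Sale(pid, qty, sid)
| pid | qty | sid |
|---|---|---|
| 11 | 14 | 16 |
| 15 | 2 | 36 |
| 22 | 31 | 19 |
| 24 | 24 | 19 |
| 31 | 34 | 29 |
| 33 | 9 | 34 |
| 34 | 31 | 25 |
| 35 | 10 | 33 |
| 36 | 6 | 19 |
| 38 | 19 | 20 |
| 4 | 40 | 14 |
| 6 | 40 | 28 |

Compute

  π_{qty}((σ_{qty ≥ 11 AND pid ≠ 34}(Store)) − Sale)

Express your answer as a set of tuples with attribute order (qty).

{11, 19, 30, 35, 36}

Filtering on qty ≥ 11 AND pid ≠ 34 leaves {(11, 36, 19), (14, 35, 31), (16, 11, 14), (16, 19, 27), (24, 24, 19), (31, 34, 29), (35, 30, 20), (4, 40, 14)}.
Set difference of the two operands is {(11, 36, 19), (14, 35, 31), (16, 11, 14), (16, 19, 27), (35, 30, 20)}.
π[qty]: project onto (qty) → {11, 19, 30, 35, 36}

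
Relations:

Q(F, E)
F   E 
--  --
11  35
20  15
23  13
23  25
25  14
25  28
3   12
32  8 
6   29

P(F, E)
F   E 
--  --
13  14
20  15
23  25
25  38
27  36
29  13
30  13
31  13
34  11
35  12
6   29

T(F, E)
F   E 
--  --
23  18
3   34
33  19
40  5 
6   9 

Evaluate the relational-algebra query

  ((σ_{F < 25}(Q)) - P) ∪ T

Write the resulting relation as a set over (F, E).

{(11, 35), (23, 13), (23, 18), (3, 12), (3, 34), (33, 19), (40, 5), (6, 9)}

Selection F < 25: {(11, 35), (20, 15), (23, 13), (23, 25), (3, 12), (6, 29)}
Taking the difference: {(11, 35), (23, 13), (3, 12)}
Taking the union: {(11, 35), (23, 13), (23, 18), (3, 12), (3, 34), (33, 19), (40, 5), (6, 9)}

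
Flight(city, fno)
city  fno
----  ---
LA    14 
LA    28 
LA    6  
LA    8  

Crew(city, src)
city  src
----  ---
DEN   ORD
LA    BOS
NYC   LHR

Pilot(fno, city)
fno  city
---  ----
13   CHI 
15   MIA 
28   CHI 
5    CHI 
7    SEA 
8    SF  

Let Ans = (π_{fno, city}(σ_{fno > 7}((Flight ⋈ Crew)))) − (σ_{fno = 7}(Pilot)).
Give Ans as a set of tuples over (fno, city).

Flight ⋈ Crew (natural join on city): {(LA, 14, BOS), (LA, 28, BOS), (LA, 6, BOS), (LA, 8, BOS)}
Filtering on fno > 7 leaves {(LA, 14, BOS), (LA, 28, BOS), (LA, 8, BOS)}.
Projecting to fno, city: {(14, LA), (28, LA), (8, LA)}
Filtering on fno = 7 leaves {(7, SEA)}.
Taking the difference: {(14, LA), (28, LA), (8, LA)}

{(14, LA), (28, LA), (8, LA)}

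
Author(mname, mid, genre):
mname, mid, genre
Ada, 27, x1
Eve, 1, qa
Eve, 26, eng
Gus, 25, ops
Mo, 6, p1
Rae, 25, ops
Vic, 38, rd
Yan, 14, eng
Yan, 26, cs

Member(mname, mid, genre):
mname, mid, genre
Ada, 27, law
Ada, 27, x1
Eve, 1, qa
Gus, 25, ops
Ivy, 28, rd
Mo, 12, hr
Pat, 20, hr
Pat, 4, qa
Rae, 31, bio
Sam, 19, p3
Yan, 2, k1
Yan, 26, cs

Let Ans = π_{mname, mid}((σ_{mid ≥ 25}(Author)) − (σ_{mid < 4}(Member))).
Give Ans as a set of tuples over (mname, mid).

{(Ada, 27), (Eve, 26), (Gus, 25), (Rae, 25), (Vic, 38), (Yan, 26)}

Selection mid ≥ 25: {(Ada, 27, x1), (Eve, 26, eng), (Gus, 25, ops), (Rae, 25, ops), (Vic, 38, rd), (Yan, 26, cs)}
Selection mid < 4: {(Eve, 1, qa), (Yan, 2, k1)}
Difference: {(Ada, 27, x1), (Eve, 26, eng), (Gus, 25, ops), (Rae, 25, ops), (Vic, 38, rd), (Yan, 26, cs)} with {(Eve, 1, qa), (Yan, 2, k1)} → {(Ada, 27, x1), (Eve, 26, eng), (Gus, 25, ops), (Rae, 25, ops), (Vic, 38, rd), (Yan, 26, cs)}
π_{mname, mid} gives {(Ada, 27), (Eve, 26), (Gus, 25), (Rae, 25), (Vic, 38), (Yan, 26)}.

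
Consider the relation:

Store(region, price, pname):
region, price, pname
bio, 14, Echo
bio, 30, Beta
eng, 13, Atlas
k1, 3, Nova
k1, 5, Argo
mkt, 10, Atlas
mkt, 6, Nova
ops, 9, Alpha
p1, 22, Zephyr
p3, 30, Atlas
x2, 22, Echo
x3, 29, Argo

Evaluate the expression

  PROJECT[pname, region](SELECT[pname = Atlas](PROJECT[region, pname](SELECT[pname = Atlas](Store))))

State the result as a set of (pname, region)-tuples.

{(Atlas, eng), (Atlas, mkt), (Atlas, p3)}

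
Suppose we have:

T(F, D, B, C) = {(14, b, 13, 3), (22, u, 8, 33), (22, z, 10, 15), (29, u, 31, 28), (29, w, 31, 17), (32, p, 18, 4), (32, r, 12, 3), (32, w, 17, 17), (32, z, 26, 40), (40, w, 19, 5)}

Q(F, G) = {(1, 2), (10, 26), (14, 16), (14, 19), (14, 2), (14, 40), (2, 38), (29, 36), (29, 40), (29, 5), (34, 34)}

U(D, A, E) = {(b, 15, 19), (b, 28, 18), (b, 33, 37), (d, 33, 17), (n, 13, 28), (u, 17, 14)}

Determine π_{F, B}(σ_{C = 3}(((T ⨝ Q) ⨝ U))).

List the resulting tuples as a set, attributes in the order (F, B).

{(14, 13)}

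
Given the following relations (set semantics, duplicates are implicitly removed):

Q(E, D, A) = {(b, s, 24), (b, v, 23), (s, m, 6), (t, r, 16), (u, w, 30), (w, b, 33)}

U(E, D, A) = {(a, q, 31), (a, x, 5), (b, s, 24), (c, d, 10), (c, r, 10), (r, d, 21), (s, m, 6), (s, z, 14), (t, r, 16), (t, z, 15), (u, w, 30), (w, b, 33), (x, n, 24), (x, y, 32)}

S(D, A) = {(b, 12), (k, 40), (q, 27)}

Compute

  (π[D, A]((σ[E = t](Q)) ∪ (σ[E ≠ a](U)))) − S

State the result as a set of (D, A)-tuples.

{(b, 33), (d, 10), (d, 21), (m, 6), (n, 24), (r, 10), (r, 16), (s, 24), (w, 30), (y, 32), (z, 14), (z, 15)}

Apply σ_{E = t}; surviving tuples: {(t, r, 16)}
Apply σ_{E ≠ a}; surviving tuples: {(b, s, 24), (c, d, 10), (c, r, 10), (r, d, 21), (s, m, 6), (s, z, 14), (t, r, 16), (t, z, 15), (u, w, 30), (w, b, 33), (x, n, 24), (x, y, 32)}
Set union of the two operands is {(b, s, 24), (c, d, 10), (c, r, 10), (r, d, 21), (s, m, 6), (s, z, 14), (t, r, 16), (t, z, 15), (u, w, 30), (w, b, 33), (x, n, 24), (x, y, 32)}.
Projecting to D, A: {(b, 33), (d, 10), (d, 21), (m, 6), (n, 24), (r, 10), (r, 16), (s, 24), (w, 30), (y, 32), (z, 14), (z, 15)}
Set difference of the two operands is {(b, 33), (d, 10), (d, 21), (m, 6), (n, 24), (r, 10), (r, 16), (s, 24), (w, 30), (y, 32), (z, 14), (z, 15)}.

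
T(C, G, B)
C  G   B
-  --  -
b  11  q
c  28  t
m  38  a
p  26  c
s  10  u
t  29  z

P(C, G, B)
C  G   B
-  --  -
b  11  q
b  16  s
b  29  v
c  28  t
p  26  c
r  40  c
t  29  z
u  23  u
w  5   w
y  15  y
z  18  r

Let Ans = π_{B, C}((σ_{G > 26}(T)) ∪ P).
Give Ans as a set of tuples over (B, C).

{(a, m), (c, p), (c, r), (q, b), (r, z), (s, b), (t, c), (u, u), (v, b), (w, w), (y, y), (z, t)}

σ[G > 26]: keep tuples satisfying G > 26 → {(c, 28, t), (m, 38, a), (t, 29, z)}
Union: {(c, 28, t), (m, 38, a), (t, 29, z)} with {(b, 11, q), (b, 16, s), (b, 29, v), (c, 28, t), (p, 26, c), (r, 40, c), (t, 29, z), (u, 23, u), (w, 5, w), (y, 15, y), (z, 18, r)} → {(b, 11, q), (b, 16, s), (b, 29, v), (c, 28, t), (m, 38, a), (p, 26, c), (r, 40, c), (t, 29, z), (u, 23, u), (w, 5, w), (y, 15, y), (z, 18, r)}
Projecting to B, C: {(a, m), (c, p), (c, r), (q, b), (r, z), (s, b), (t, c), (u, u), (v, b), (w, w), (y, y), (z, t)}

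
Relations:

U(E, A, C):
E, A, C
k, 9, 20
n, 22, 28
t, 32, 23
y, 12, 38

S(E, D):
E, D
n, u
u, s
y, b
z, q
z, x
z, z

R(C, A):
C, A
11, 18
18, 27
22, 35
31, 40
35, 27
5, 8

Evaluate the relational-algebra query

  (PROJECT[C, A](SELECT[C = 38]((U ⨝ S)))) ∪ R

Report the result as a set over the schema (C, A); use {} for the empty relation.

{(11, 18), (18, 27), (22, 35), (31, 40), (35, 27), (38, 12), (5, 8)}

U ⋈ S (natural join on E): {(n, 22, 28, u), (y, 12, 38, b)}
Filtering on C = 38 leaves {(y, 12, 38, b)}.
Keep only column(s) C, A: {(38, 12)}
Union: {(38, 12)} with {(11, 18), (18, 27), (22, 35), (31, 40), (35, 27), (5, 8)} → {(11, 18), (18, 27), (22, 35), (31, 40), (35, 27), (38, 12), (5, 8)}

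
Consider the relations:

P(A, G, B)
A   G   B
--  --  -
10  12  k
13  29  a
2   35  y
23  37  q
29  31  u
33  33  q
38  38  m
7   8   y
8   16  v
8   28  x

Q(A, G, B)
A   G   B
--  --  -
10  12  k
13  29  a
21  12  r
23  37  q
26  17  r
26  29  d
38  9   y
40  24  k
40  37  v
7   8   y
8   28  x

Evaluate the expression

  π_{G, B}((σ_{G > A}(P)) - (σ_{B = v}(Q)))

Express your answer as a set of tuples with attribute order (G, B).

{(12, k), (16, v), (28, x), (29, a), (31, u), (35, y), (37, q), (8, y)}

Filtering on G > A leaves {(10, 12, k), (13, 29, a), (2, 35, y), (23, 37, q), (29, 31, u), (7, 8, y), (8, 16, v), (8, 28, x)}.
Filtering on B = v leaves {(40, 37, v)}.
Set difference of the two operands is {(10, 12, k), (13, 29, a), (2, 35, y), (23, 37, q), (29, 31, u), (7, 8, y), (8, 16, v), (8, 28, x)}.
π_{G, B} gives {(12, k), (16, v), (28, x), (29, a), (31, u), (35, y), (37, q), (8, y)}.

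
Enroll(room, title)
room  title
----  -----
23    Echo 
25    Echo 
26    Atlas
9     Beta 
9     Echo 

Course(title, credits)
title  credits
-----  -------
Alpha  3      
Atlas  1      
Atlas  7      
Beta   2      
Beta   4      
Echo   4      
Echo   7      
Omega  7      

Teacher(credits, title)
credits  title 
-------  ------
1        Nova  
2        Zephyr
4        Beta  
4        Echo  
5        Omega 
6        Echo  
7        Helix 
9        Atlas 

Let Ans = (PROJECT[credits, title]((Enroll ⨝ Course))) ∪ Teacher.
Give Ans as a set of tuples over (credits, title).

Enroll ⋈ Course (natural join on title): {(23, Echo, 4), (23, Echo, 7), (25, Echo, 4), (25, Echo, 7), (26, Atlas, 1), (26, Atlas, 7), (9, Beta, 2), (9, Beta, 4), (9, Echo, 4), (9, Echo, 7)}
π_{credits, title} gives {(1, Atlas), (2, Beta), (4, Beta), (4, Echo), (7, Atlas), (7, Echo)} (4 duplicate(s) eliminated).
Union: {(1, Atlas), (2, Beta), (4, Beta), (4, Echo), (7, Atlas), (7, Echo)} with {(1, Nova), (2, Zephyr), (4, Beta), (4, Echo), (5, Omega), (6, Echo), (7, Helix), (9, Atlas)} → {(1, Atlas), (1, Nova), (2, Beta), (2, Zephyr), (4, Beta), (4, Echo), (5, Omega), (6, Echo), (7, Atlas), (7, Echo), (7, Helix), (9, Atlas)}

{(1, Atlas), (1, Nova), (2, Beta), (2, Zephyr), (4, Beta), (4, Echo), (5, Omega), (6, Echo), (7, Atlas), (7, Echo), (7, Helix), (9, Atlas)}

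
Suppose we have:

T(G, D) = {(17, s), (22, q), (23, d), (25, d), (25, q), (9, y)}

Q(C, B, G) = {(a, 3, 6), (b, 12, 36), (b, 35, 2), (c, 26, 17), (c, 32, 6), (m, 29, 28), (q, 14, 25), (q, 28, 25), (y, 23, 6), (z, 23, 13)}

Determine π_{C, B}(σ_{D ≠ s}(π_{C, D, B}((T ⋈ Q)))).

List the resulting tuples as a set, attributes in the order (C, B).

{(q, 14), (q, 28)}

Natural join on G: {(17, s, c, 26), (25, d, q, 14), (25, d, q, 28), (25, q, q, 14), (25, q, q, 28)}
π_{C, D, B} gives {(c, s, 26), (q, d, 14), (q, d, 28), (q, q, 14), (q, q, 28)}.
Selection D ≠ s: {(q, d, 14), (q, d, 28), (q, q, 14), (q, q, 28)}
π_{C, B} gives {(q, 14), (q, 28)} (2 duplicate(s) eliminated).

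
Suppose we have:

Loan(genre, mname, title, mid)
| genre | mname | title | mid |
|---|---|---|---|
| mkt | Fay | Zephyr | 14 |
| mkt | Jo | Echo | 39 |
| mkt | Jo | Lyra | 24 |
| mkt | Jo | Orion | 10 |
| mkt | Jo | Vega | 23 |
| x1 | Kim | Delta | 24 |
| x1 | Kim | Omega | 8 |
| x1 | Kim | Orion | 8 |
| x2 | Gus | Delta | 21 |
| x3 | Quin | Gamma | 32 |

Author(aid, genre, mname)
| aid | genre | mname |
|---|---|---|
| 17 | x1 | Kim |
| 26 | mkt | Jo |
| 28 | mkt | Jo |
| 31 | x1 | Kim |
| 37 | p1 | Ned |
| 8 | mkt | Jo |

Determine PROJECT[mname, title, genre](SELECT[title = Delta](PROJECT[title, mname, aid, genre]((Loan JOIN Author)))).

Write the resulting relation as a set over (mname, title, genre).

{(Kim, Delta, x1)}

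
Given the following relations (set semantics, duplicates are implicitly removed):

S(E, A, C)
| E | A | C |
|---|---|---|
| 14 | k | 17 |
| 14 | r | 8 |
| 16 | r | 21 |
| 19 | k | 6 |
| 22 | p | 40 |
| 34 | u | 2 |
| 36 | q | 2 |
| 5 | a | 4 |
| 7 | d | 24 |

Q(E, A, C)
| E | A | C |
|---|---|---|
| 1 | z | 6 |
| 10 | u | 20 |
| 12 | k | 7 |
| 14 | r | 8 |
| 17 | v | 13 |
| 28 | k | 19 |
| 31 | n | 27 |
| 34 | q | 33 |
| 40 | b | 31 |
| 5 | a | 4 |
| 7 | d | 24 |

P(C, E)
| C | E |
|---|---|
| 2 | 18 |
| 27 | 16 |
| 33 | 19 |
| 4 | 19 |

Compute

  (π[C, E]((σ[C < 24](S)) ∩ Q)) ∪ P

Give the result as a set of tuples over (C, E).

σ[C < 24]: keep tuples satisfying C < 24 → {(14, k, 17), (14, r, 8), (16, r, 21), (19, k, 6), (34, u, 2), (36, q, 2), (5, a, 4)}
Set intersection of the two operands is {(14, r, 8), (5, a, 4)}.
π[C, E]: project onto (C, E) → {(4, 5), (8, 14)}
Set union of the two operands is {(2, 18), (27, 16), (33, 19), (4, 19), (4, 5), (8, 14)}.

{(2, 18), (27, 16), (33, 19), (4, 19), (4, 5), (8, 14)}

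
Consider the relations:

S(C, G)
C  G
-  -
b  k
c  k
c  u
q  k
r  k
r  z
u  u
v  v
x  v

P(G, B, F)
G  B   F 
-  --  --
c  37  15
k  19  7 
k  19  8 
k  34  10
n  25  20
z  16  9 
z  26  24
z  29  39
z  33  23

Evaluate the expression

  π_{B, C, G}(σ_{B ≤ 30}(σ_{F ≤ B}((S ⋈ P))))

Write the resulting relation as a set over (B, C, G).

{(16, r, z), (19, b, k), (19, c, k), (19, q, k), (19, r, k), (26, r, z)}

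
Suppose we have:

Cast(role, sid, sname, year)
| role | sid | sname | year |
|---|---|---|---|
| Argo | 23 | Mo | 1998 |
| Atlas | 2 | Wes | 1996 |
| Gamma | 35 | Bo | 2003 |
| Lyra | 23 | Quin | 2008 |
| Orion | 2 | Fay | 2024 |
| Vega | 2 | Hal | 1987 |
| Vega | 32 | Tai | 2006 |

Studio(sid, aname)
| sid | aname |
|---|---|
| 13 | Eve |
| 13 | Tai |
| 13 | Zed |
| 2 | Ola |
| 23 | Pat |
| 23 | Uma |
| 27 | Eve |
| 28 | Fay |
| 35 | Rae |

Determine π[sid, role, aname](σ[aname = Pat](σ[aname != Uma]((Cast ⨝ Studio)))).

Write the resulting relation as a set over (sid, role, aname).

Natural join on sid: {(Argo, 23, Mo, 1998, Pat), (Argo, 23, Mo, 1998, Uma), (Atlas, 2, Wes, 1996, Ola), (Gamma, 35, Bo, 2003, Rae), (Lyra, 23, Quin, 2008, Pat), (Lyra, 23, Quin, 2008, Uma), (Orion, 2, Fay, 2024, Ola), (Vega, 2, Hal, 1987, Ola)}
Apply σ_{aname != Uma}; surviving tuples: {(Argo, 23, Mo, 1998, Pat), (Atlas, 2, Wes, 1996, Ola), (Gamma, 35, Bo, 2003, Rae), (Lyra, 23, Quin, 2008, Pat), (Orion, 2, Fay, 2024, Ola), (Vega, 2, Hal, 1987, Ola)}
Apply σ_{aname = Pat}; surviving tuples: {(Argo, 23, Mo, 1998, Pat), (Lyra, 23, Quin, 2008, Pat)}
π[sid, role, aname]: project onto (sid, role, aname) → {(23, Argo, Pat), (23, Lyra, Pat)}

{(23, Argo, Pat), (23, Lyra, Pat)}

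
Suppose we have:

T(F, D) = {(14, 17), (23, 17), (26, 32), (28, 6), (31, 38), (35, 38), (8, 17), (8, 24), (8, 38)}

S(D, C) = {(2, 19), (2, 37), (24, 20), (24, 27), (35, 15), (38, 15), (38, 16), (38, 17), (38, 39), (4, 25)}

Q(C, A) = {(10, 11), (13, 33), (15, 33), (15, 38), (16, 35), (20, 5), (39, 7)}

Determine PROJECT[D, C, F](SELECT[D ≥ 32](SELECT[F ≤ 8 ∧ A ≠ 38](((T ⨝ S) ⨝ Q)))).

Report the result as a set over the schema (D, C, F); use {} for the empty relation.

T ⋈ S (natural join on D): {(31, 38, 15), (31, 38, 16), (31, 38, 17), (31, 38, 39), (35, 38, 15), (35, 38, 16), (35, 38, 17), (35, 38, 39), (8, 24, 20), (8, 24, 27), (8, 38, 15), (8, 38, 16), (8, 38, 17), (8, 38, 39)}
(T ⨝ S) ⋈ Q (natural join on C): {(31, 38, 15, 33), (31, 38, 15, 38), (31, 38, 16, 35), (31, 38, 39, 7), (35, 38, 15, 33), (35, 38, 15, 38), (35, 38, 16, 35), (35, 38, 39, 7), (8, 24, 20, 5), (8, 38, 15, 33), (8, 38, 15, 38), (8, 38, 16, 35), (8, 38, 39, 7)}
σ[F ≤ 8 ∧ A ≠ 38]: keep tuples satisfying F ≤ 8 ∧ A ≠ 38 → {(8, 24, 20, 5), (8, 38, 15, 33), (8, 38, 16, 35), (8, 38, 39, 7)}
σ[D ≥ 32]: keep tuples satisfying D ≥ 32 → {(8, 38, 15, 33), (8, 38, 16, 35), (8, 38, 39, 7)}
π_{D, C, F} gives {(38, 15, 8), (38, 16, 8), (38, 39, 8)}.

{(38, 15, 8), (38, 16, 8), (38, 39, 8)}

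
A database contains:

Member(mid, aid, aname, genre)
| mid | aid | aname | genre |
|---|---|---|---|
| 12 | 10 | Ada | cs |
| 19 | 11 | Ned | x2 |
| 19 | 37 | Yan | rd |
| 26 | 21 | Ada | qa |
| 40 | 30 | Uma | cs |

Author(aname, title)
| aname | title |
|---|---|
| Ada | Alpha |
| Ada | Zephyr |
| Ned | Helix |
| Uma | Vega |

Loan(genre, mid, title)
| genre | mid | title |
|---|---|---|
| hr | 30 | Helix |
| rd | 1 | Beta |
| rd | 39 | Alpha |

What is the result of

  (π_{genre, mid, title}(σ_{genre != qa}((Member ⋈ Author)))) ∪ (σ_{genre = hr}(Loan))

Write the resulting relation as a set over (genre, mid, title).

Natural join on aname: {(12, 10, Ada, cs, Alpha), (12, 10, Ada, cs, Zephyr), (19, 11, Ned, x2, Helix), (26, 21, Ada, qa, Alpha), (26, 21, Ada, qa, Zephyr), (40, 30, Uma, cs, Vega)}
Filtering on genre != qa leaves {(12, 10, Ada, cs, Alpha), (12, 10, Ada, cs, Zephyr), (19, 11, Ned, x2, Helix), (40, 30, Uma, cs, Vega)}.
π_{genre, mid, title} gives {(cs, 12, Alpha), (cs, 12, Zephyr), (cs, 40, Vega), (x2, 19, Helix)}.
Filtering on genre = hr leaves {(hr, 30, Helix)}.
Set union of the two operands is {(cs, 12, Alpha), (cs, 12, Zephyr), (cs, 40, Vega), (hr, 30, Helix), (x2, 19, Helix)}.

{(cs, 12, Alpha), (cs, 12, Zephyr), (cs, 40, Vega), (hr, 30, Helix), (x2, 19, Helix)}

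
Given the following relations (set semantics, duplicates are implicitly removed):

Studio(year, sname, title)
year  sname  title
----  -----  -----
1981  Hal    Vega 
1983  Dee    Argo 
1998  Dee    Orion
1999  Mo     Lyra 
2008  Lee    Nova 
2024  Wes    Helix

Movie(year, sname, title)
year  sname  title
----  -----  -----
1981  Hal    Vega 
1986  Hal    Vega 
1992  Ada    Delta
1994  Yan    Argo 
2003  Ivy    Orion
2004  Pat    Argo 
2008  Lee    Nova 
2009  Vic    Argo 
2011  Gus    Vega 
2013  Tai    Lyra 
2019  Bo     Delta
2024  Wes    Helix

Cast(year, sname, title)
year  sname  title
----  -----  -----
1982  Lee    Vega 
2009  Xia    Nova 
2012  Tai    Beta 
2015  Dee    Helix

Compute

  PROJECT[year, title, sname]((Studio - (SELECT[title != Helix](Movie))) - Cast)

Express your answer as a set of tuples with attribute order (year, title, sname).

Filtering on title != Helix leaves {(1981, Hal, Vega), (1986, Hal, Vega), (1992, Ada, Delta), (1994, Yan, Argo), (2003, Ivy, Orion), (2004, Pat, Argo), (2008, Lee, Nova), (2009, Vic, Argo), (2011, Gus, Vega), (2013, Tai, Lyra), (2019, Bo, Delta)}.
Taking the difference: {(1983, Dee, Argo), (1998, Dee, Orion), (1999, Mo, Lyra), (2024, Wes, Helix)}
Taking the difference: {(1983, Dee, Argo), (1998, Dee, Orion), (1999, Mo, Lyra), (2024, Wes, Helix)}
Keep only column(s) year, title, sname: {(1983, Argo, Dee), (1998, Orion, Dee), (1999, Lyra, Mo), (2024, Helix, Wes)}

{(1983, Argo, Dee), (1998, Orion, Dee), (1999, Lyra, Mo), (2024, Helix, Wes)}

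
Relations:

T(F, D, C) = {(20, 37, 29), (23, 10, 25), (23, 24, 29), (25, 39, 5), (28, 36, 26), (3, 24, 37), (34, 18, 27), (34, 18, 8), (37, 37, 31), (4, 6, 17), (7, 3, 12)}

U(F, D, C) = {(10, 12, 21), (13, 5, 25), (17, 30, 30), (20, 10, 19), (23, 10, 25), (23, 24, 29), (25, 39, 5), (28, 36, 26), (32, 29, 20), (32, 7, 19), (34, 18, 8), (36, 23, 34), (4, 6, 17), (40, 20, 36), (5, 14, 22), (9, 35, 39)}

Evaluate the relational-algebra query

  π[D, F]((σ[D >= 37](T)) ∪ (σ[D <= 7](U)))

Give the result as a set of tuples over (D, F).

σ[D >= 37]: keep tuples satisfying D >= 37 → {(20, 37, 29), (25, 39, 5), (37, 37, 31)}
σ[D <= 7]: keep tuples satisfying D <= 7 → {(13, 5, 25), (32, 7, 19), (4, 6, 17)}
Set union of the two operands is {(13, 5, 25), (20, 37, 29), (25, 39, 5), (32, 7, 19), (37, 37, 31), (4, 6, 17)}.
Keep only column(s) D, F: {(37, 20), (37, 37), (39, 25), (5, 13), (6, 4), (7, 32)}

{(37, 20), (37, 37), (39, 25), (5, 13), (6, 4), (7, 32)}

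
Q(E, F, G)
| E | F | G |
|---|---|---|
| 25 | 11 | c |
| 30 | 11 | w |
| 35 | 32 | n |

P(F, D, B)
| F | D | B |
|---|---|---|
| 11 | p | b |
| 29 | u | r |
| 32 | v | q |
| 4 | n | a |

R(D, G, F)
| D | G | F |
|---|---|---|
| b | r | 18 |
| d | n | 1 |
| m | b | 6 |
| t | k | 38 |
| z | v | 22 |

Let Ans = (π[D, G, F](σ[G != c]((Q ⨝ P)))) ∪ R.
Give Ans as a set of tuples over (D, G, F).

Q ⋈ P (natural join on F): {(25, 11, c, p, b), (30, 11, w, p, b), (35, 32, n, v, q)}
Apply σ_{G != c}; surviving tuples: {(30, 11, w, p, b), (35, 32, n, v, q)}
π_{D, G, F} gives {(p, w, 11), (v, n, 32)}.
Union: {(p, w, 11), (v, n, 32)} with {(b, r, 18), (d, n, 1), (m, b, 6), (t, k, 38), (z, v, 22)} → {(b, r, 18), (d, n, 1), (m, b, 6), (p, w, 11), (t, k, 38), (v, n, 32), (z, v, 22)}

{(b, r, 18), (d, n, 1), (m, b, 6), (p, w, 11), (t, k, 38), (v, n, 32), (z, v, 22)}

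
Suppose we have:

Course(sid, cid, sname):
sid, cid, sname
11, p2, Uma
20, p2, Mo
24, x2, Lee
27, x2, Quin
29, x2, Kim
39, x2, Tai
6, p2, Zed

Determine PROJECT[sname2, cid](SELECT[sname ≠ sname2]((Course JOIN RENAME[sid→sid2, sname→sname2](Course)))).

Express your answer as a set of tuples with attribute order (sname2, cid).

ρ[sid→sid2, sname→sname2]: schema becomes (sid2, cid, sname2); tuples unchanged.
Course ⋈ RENAME[sid→sid2, sname→sname2](Course) (natural join on cid): {(11, p2, Uma, 11, Uma), (11, p2, Uma, 20, Mo), (11, p2, Uma, 6, Zed), (20, p2, Mo, 11, Uma), (20, p2, Mo, 20, Mo), (20, p2, Mo, 6, Zed), (24, x2, Lee, 24, Lee), (24, x2, Lee, 27, Quin), (24, x2, Lee, 29, Kim), (24, x2, Lee, 39, Tai), (27, x2, Quin, 24, Lee), (27, x2, Quin, 27, Quin), (27, x2, Quin, 29, Kim), (27, x2, Quin, 39, Tai), (29, x2, Kim, 24, Lee), (29, x2, Kim, 27, Quin), (29, x2, Kim, 29, Kim), (29, x2, Kim, 39, Tai), (39, x2, Tai, 24, Lee), (39, x2, Tai, 27, Quin), (39, x2, Tai, 29, Kim), (39, x2, Tai, 39, Tai), (6, p2, Zed, 11, Uma), (6, p2, Zed, 20, Mo), (6, p2, Zed, 6, Zed)}
Apply σ_{sname ≠ sname2}; surviving tuples: {(11, p2, Uma, 20, Mo), (11, p2, Uma, 6, Zed), (20, p2, Mo, 11, Uma), (20, p2, Mo, 6, Zed), (24, x2, Lee, 27, Quin), (24, x2, Lee, 29, Kim), (24, x2, Lee, 39, Tai), (27, x2, Quin, 24, Lee), (27, x2, Quin, 29, Kim), (27, x2, Quin, 39, Tai), (29, x2, Kim, 24, Lee), (29, x2, Kim, 27, Quin), (29, x2, Kim, 39, Tai), (39, x2, Tai, 24, Lee), (39, x2, Tai, 27, Quin), (39, x2, Tai, 29, Kim), (6, p2, Zed, 11, Uma), (6, p2, Zed, 20, Mo)}
π_{sname2, cid} gives {(Kim, x2), (Lee, x2), (Mo, p2), (Quin, x2), (Tai, x2), (Uma, p2), (Zed, p2)} (11 duplicate(s) eliminated).

{(Kim, x2), (Lee, x2), (Mo, p2), (Quin, x2), (Tai, x2), (Uma, p2), (Zed, p2)}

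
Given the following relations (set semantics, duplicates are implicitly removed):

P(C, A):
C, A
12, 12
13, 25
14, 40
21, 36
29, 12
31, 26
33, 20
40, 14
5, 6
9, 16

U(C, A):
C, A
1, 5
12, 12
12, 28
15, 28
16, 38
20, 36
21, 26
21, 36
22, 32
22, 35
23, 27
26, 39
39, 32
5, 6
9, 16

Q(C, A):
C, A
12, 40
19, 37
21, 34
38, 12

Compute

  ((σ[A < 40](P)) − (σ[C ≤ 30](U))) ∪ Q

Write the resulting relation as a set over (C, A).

{(12, 40), (13, 25), (19, 37), (21, 34), (29, 12), (31, 26), (33, 20), (38, 12), (40, 14)}

σ[A < 40]: keep tuples satisfying A < 40 → {(12, 12), (13, 25), (21, 36), (29, 12), (31, 26), (33, 20), (40, 14), (5, 6), (9, 16)}
σ[C ≤ 30]: keep tuples satisfying C ≤ 30 → {(1, 5), (12, 12), (12, 28), (15, 28), (16, 38), (20, 36), (21, 26), (21, 36), (22, 32), (22, 35), (23, 27), (26, 39), (5, 6), (9, 16)}
Set difference of the two operands is {(13, 25), (29, 12), (31, 26), (33, 20), (40, 14)}.
Set union of the two operands is {(12, 40), (13, 25), (19, 37), (21, 34), (29, 12), (31, 26), (33, 20), (38, 12), (40, 14)}.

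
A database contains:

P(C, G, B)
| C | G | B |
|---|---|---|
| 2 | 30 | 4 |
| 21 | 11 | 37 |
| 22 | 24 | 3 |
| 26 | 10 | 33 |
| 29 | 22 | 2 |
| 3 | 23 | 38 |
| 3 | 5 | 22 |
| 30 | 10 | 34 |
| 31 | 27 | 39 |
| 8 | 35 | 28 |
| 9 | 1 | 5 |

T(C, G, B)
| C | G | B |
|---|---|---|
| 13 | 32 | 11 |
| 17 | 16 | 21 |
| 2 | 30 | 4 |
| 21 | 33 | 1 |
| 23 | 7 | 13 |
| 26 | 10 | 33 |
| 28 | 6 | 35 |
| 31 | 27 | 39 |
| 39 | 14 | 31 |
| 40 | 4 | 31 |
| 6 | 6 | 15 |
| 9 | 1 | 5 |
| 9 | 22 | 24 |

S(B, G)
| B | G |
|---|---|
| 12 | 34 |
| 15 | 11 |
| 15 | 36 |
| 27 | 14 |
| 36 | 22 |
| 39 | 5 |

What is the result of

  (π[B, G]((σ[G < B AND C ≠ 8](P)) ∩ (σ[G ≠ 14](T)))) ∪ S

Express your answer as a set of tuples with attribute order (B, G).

Selection G < B AND C ≠ 8: {(21, 11, 37), (26, 10, 33), (3, 23, 38), (3, 5, 22), (30, 10, 34), (31, 27, 39), (9, 1, 5)}
Selection G ≠ 14: {(13, 32, 11), (17, 16, 21), (2, 30, 4), (21, 33, 1), (23, 7, 13), (26, 10, 33), (28, 6, 35), (31, 27, 39), (40, 4, 31), (6, 6, 15), (9, 1, 5), (9, 22, 24)}
Intersection: {(21, 11, 37), (26, 10, 33), (3, 23, 38), (3, 5, 22), (30, 10, 34), (31, 27, 39), (9, 1, 5)} with {(13, 32, 11), (17, 16, 21), (2, 30, 4), (21, 33, 1), (23, 7, 13), (26, 10, 33), (28, 6, 35), (31, 27, 39), (40, 4, 31), (6, 6, 15), (9, 1, 5), (9, 22, 24)} → {(26, 10, 33), (31, 27, 39), (9, 1, 5)}
Projecting to B, G: {(33, 10), (39, 27), (5, 1)}
Union: {(33, 10), (39, 27), (5, 1)} with {(12, 34), (15, 11), (15, 36), (27, 14), (36, 22), (39, 5)} → {(12, 34), (15, 11), (15, 36), (27, 14), (33, 10), (36, 22), (39, 27), (39, 5), (5, 1)}

{(12, 34), (15, 11), (15, 36), (27, 14), (33, 10), (36, 22), (39, 27), (39, 5), (5, 1)}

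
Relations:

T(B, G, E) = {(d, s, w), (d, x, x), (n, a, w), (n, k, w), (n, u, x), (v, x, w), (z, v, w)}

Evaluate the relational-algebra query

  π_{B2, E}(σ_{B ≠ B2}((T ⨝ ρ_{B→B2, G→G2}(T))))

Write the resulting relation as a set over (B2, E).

ρ[B→B2, G→G2]: schema becomes (B2, G2, E); tuples unchanged.
Joining T and ρ_{B→B2, G→G2}(T) on E yields {(d, s, w, d, s), (d, s, w, n, a), (d, s, w, n, k), (d, s, w, v, x), (d, s, w, z, v), (d, x, x, d, x), (d, x, x, n, u), (n, a, w, d, s), (n, a, w, n, a), (n, a, w, n, k), (n, a, w, v, x), (n, a, w, z, v), (n, k, w, d, s), (n, k, w, n, a), (n, k, w, n, k), (n, k, w, v, x), (n, k, w, z, v), (n, u, x, d, x), (n, u, x, n, u), (v, x, w, d, s), (v, x, w, n, a), (v, x, w, n, k), (v, x, w, v, x), (v, x, w, z, v), (z, v, w, d, s), (z, v, w, n, a), (z, v, w, n, k), (z, v, w, v, x), (z, v, w, z, v)}.
σ[B ≠ B2]: keep tuples satisfying B ≠ B2 → {(d, s, w, n, a), (d, s, w, n, k), (d, s, w, v, x), (d, s, w, z, v), (d, x, x, n, u), (n, a, w, d, s), (n, a, w, v, x), (n, a, w, z, v), (n, k, w, d, s), (n, k, w, v, x), (n, k, w, z, v), (n, u, x, d, x), (v, x, w, d, s), (v, x, w, n, a), (v, x, w, n, k), (v, x, w, z, v), (z, v, w, d, s), (z, v, w, n, a), (z, v, w, n, k), (z, v, w, v, x)}
Projecting to B2, E (14 duplicate(s) eliminated): {(d, w), (d, x), (n, w), (n, x), (v, w), (z, w)}

{(d, w), (d, x), (n, w), (n, x), (v, w), (z, w)}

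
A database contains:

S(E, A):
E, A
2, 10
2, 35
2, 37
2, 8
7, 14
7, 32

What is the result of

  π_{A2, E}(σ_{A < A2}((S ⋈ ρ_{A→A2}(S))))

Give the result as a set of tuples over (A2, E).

ρ[A→A2]: schema becomes (E, A2); tuples unchanged.
S ⋈ ρ_{A→A2}(S) (natural join on E): {(2, 10, 10), (2, 10, 35), (2, 10, 37), (2, 10, 8), (2, 35, 10), (2, 35, 35), (2, 35, 37), (2, 35, 8), (2, 37, 10), (2, 37, 35), (2, 37, 37), (2, 37, 8), (2, 8, 10), (2, 8, 35), (2, 8, 37), (2, 8, 8), (7, 14, 14), (7, 14, 32), (7, 32, 14), (7, 32, 32)}
Selection A < A2: {(2, 10, 35), (2, 10, 37), (2, 35, 37), (2, 8, 10), (2, 8, 35), (2, 8, 37), (7, 14, 32)}
Projecting to A2, E (3 duplicate(s) eliminated): {(10, 2), (32, 7), (35, 2), (37, 2)}

{(10, 2), (32, 7), (35, 2), (37, 2)}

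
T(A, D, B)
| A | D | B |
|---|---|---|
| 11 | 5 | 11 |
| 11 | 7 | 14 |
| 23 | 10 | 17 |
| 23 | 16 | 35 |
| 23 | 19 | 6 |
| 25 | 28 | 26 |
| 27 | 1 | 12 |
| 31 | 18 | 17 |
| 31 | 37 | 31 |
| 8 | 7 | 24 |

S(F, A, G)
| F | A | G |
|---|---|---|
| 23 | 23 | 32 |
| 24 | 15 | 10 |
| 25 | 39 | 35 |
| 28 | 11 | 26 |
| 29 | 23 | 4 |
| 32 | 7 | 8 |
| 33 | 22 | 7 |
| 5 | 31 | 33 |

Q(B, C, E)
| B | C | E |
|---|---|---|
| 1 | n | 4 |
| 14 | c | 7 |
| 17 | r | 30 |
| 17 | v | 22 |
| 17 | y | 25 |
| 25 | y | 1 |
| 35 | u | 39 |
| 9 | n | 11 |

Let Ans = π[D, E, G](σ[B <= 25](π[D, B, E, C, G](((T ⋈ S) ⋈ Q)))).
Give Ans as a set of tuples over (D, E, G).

{(10, 22, 32), (10, 22, 4), (10, 25, 32), (10, 25, 4), (10, 30, 32), (10, 30, 4), (18, 22, 33), (18, 25, 33), (18, 30, 33), (7, 7, 26)}

Joining T and S on A yields {(11, 5, 11, 28, 26), (11, 7, 14, 28, 26), (23, 10, 17, 23, 32), (23, 10, 17, 29, 4), (23, 16, 35, 23, 32), (23, 16, 35, 29, 4), (23, 19, 6, 23, 32), (23, 19, 6, 29, 4), (31, 18, 17, 5, 33), (31, 37, 31, 5, 33)}.
Joining (T ⋈ S) and Q on B yields {(11, 7, 14, 28, 26, c, 7), (23, 10, 17, 23, 32, r, 30), (23, 10, 17, 23, 32, v, 22), (23, 10, 17, 23, 32, y, 25), (23, 10, 17, 29, 4, r, 30), (23, 10, 17, 29, 4, v, 22), (23, 10, 17, 29, 4, y, 25), (23, 16, 35, 23, 32, u, 39), (23, 16, 35, 29, 4, u, 39), (31, 18, 17, 5, 33, r, 30), (31, 18, 17, 5, 33, v, 22), (31, 18, 17, 5, 33, y, 25)}.
Keep only column(s) D, B, E, C, G: {(10, 17, 22, v, 32), (10, 17, 22, v, 4), (10, 17, 25, y, 32), (10, 17, 25, y, 4), (10, 17, 30, r, 32), (10, 17, 30, r, 4), (16, 35, 39, u, 32), (16, 35, 39, u, 4), (18, 17, 22, v, 33), (18, 17, 25, y, 33), (18, 17, 30, r, 33), (7, 14, 7, c, 26)}
Filtering on B <= 25 leaves {(10, 17, 22, v, 32), (10, 17, 22, v, 4), (10, 17, 25, y, 32), (10, 17, 25, y, 4), (10, 17, 30, r, 32), (10, 17, 30, r, 4), (18, 17, 22, v, 33), (18, 17, 25, y, 33), (18, 17, 30, r, 33), (7, 14, 7, c, 26)}.
Keep only column(s) D, E, G: {(10, 22, 32), (10, 22, 4), (10, 25, 32), (10, 25, 4), (10, 30, 32), (10, 30, 4), (18, 22, 33), (18, 25, 33), (18, 30, 33), (7, 7, 26)}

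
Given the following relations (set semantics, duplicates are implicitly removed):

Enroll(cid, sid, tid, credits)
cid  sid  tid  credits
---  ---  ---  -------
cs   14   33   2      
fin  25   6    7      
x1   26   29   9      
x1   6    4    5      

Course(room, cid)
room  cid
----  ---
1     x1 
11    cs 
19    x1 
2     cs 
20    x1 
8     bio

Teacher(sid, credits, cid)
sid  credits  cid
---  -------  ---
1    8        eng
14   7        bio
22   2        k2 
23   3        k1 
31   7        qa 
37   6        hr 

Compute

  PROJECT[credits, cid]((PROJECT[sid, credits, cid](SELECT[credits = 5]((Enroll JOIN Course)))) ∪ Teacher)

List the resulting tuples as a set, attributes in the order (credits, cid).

Enroll ⋈ Course (natural join on cid): {(cs, 14, 33, 2, 11), (cs, 14, 33, 2, 2), (x1, 26, 29, 9, 1), (x1, 26, 29, 9, 19), (x1, 26, 29, 9, 20), (x1, 6, 4, 5, 1), (x1, 6, 4, 5, 19), (x1, 6, 4, 5, 20)}
σ[credits = 5]: keep tuples satisfying credits = 5 → {(x1, 6, 4, 5, 1), (x1, 6, 4, 5, 19), (x1, 6, 4, 5, 20)}
π[sid, credits, cid]: project onto (sid, credits, cid) (2 duplicate(s) eliminated) → {(6, 5, x1)}
Taking the union: {(1, 8, eng), (14, 7, bio), (22, 2, k2), (23, 3, k1), (31, 7, qa), (37, 6, hr), (6, 5, x1)}
π[credits, cid]: project onto (credits, cid) → {(2, k2), (3, k1), (5, x1), (6, hr), (7, bio), (7, qa), (8, eng)}

{(2, k2), (3, k1), (5, x1), (6, hr), (7, bio), (7, qa), (8, eng)}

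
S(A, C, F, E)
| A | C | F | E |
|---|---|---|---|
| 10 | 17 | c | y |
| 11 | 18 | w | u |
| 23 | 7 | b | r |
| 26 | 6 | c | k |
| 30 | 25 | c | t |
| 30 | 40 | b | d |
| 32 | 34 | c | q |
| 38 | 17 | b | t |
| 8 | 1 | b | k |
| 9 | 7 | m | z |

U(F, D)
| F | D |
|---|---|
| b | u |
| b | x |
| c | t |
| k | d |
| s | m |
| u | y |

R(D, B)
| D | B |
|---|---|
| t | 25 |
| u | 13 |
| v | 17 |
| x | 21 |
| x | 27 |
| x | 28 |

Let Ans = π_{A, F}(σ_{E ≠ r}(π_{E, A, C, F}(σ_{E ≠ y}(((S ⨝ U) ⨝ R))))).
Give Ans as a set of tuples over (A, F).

Joining S and U on F yields {(10, 17, c, y, t), (23, 7, b, r, u), (23, 7, b, r, x), (26, 6, c, k, t), (30, 25, c, t, t), (30, 40, b, d, u), (30, 40, b, d, x), (32, 34, c, q, t), (38, 17, b, t, u), (38, 17, b, t, x), (8, 1, b, k, u), (8, 1, b, k, x)}.
Joining (S ⨝ U) and R on D yields {(10, 17, c, y, t, 25), (23, 7, b, r, u, 13), (23, 7, b, r, x, 21), (23, 7, b, r, x, 27), (23, 7, b, r, x, 28), (26, 6, c, k, t, 25), (30, 25, c, t, t, 25), (30, 40, b, d, u, 13), (30, 40, b, d, x, 21), (30, 40, b, d, x, 27), (30, 40, b, d, x, 28), (32, 34, c, q, t, 25), (38, 17, b, t, u, 13), (38, 17, b, t, x, 21), (38, 17, b, t, x, 27), (38, 17, b, t, x, 28), (8, 1, b, k, u, 13), (8, 1, b, k, x, 21), (8, 1, b, k, x, 27), (8, 1, b, k, x, 28)}.
Filtering on E ≠ y leaves {(23, 7, b, r, u, 13), (23, 7, b, r, x, 21), (23, 7, b, r, x, 27), (23, 7, b, r, x, 28), (26, 6, c, k, t, 25), (30, 25, c, t, t, 25), (30, 40, b, d, u, 13), (30, 40, b, d, x, 21), (30, 40, b, d, x, 27), (30, 40, b, d, x, 28), (32, 34, c, q, t, 25), (38, 17, b, t, u, 13), (38, 17, b, t, x, 21), (38, 17, b, t, x, 27), (38, 17, b, t, x, 28), (8, 1, b, k, u, 13), (8, 1, b, k, x, 21), (8, 1, b, k, x, 27), (8, 1, b, k, x, 28)}.
Projecting to E, A, C, F (12 duplicate(s) eliminated): {(d, 30, 40, b), (k, 26, 6, c), (k, 8, 1, b), (q, 32, 34, c), (r, 23, 7, b), (t, 30, 25, c), (t, 38, 17, b)}
Filtering on E ≠ r leaves {(d, 30, 40, b), (k, 26, 6, c), (k, 8, 1, b), (q, 32, 34, c), (t, 30, 25, c), (t, 38, 17, b)}.
Projecting to A, F: {(26, c), (30, b), (30, c), (32, c), (38, b), (8, b)}

{(26, c), (30, b), (30, c), (32, c), (38, b), (8, b)}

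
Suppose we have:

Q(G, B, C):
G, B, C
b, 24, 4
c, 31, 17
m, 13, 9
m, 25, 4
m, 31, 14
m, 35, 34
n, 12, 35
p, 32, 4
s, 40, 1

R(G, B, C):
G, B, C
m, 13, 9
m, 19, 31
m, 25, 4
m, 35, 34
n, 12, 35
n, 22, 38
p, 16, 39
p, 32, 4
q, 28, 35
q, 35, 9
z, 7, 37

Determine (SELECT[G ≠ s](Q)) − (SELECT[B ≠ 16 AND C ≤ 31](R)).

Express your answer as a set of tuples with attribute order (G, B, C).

{(b, 24, 4), (c, 31, 17), (m, 31, 14), (m, 35, 34), (n, 12, 35)}

σ[G ≠ s]: keep tuples satisfying G ≠ s → {(b, 24, 4), (c, 31, 17), (m, 13, 9), (m, 25, 4), (m, 31, 14), (m, 35, 34), (n, 12, 35), (p, 32, 4)}
σ[B ≠ 16 AND C ≤ 31]: keep tuples satisfying B ≠ 16 AND C ≤ 31 → {(m, 13, 9), (m, 19, 31), (m, 25, 4), (p, 32, 4), (q, 35, 9)}
Difference: {(b, 24, 4), (c, 31, 17), (m, 13, 9), (m, 25, 4), (m, 31, 14), (m, 35, 34), (n, 12, 35), (p, 32, 4)} with {(m, 13, 9), (m, 19, 31), (m, 25, 4), (p, 32, 4), (q, 35, 9)} → {(b, 24, 4), (c, 31, 17), (m, 31, 14), (m, 35, 34), (n, 12, 35)}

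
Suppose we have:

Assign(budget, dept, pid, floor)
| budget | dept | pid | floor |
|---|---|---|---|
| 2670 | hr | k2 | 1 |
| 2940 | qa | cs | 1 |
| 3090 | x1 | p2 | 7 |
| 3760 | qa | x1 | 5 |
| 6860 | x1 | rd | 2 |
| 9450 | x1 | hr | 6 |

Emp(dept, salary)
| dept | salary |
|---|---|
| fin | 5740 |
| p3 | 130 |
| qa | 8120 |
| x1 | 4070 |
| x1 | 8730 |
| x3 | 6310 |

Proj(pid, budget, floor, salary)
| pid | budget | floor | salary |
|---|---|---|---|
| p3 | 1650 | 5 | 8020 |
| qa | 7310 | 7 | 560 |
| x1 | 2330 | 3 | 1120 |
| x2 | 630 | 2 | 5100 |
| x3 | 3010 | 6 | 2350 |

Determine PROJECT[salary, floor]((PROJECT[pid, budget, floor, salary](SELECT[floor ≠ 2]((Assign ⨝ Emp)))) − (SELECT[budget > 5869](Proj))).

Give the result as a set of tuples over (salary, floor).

Assign ⋈ Emp (natural join on dept): {(2940, qa, cs, 1, 8120), (3090, x1, p2, 7, 4070), (3090, x1, p2, 7, 8730), (3760, qa, x1, 5, 8120), (6860, x1, rd, 2, 4070), (6860, x1, rd, 2, 8730), (9450, x1, hr, 6, 4070), (9450, x1, hr, 6, 8730)}
Selection floor ≠ 2: {(2940, qa, cs, 1, 8120), (3090, x1, p2, 7, 4070), (3090, x1, p2, 7, 8730), (3760, qa, x1, 5, 8120), (9450, x1, hr, 6, 4070), (9450, x1, hr, 6, 8730)}
π_{pid, budget, floor, salary} gives {(cs, 2940, 1, 8120), (hr, 9450, 6, 4070), (hr, 9450, 6, 8730), (p2, 3090, 7, 4070), (p2, 3090, 7, 8730), (x1, 3760, 5, 8120)}.
Selection budget > 5869: {(qa, 7310, 7, 560)}
Set difference of the two operands is {(cs, 2940, 1, 8120), (hr, 9450, 6, 4070), (hr, 9450, 6, 8730), (p2, 3090, 7, 4070), (p2, 3090, 7, 8730), (x1, 3760, 5, 8120)}.
π_{salary, floor} gives {(4070, 6), (4070, 7), (8120, 1), (8120, 5), (8730, 6), (8730, 7)}.

{(4070, 6), (4070, 7), (8120, 1), (8120, 5), (8730, 6), (8730, 7)}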